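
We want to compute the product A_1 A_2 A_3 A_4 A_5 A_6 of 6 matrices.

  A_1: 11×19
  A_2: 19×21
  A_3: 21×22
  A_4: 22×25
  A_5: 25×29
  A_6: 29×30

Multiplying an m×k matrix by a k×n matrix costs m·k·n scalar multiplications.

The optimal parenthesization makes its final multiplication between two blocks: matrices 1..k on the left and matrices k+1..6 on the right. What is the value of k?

Adjacent pairs: A_1A_2 = 11·19·21 = 4389; A_2A_3 = 19·21·22 = 8778; A_3A_4 = 21·22·25 = 11550; A_4A_5 = 22·25·29 = 15950; A_5A_6 = 25·29·30 = 21750.
Length 3: A_1..A_3: k=1: 0+8778+11·19·22=13376; k=2: 4389+0+11·21·22=9471 → min 9471 | A_2..A_4: k=2: 0+11550+19·21·25=21525; k=3: 8778+0+19·22·25=19228 → min 19228 | A_3..A_5: k=3: 0+15950+21·22·29=29348; k=4: 11550+0+21·25·29=26775 → min 26775 | A_4..A_6: k=4: 0+21750+22·25·30=38250; k=5: 15950+0+22·29·30=35090 → min 35090.
Length 4: A_1..A_4: k=1: 0+19228+11·19·25=24453; k=2: 4389+11550+11·21·25=21714; k=3: 9471+0+11·22·25=15521 → min 15521 | A_2..A_5: k=2: 0+26775+19·21·29=38346; k=3: 8778+15950+19·22·29=36850; k=4: 19228+0+19·25·29=33003 → min 33003 | A_3..A_6: k=3: 0+35090+21·22·30=48950; k=4: 11550+21750+21·25·30=49050; k=5: 26775+0+21·29·30=45045 → min 45045.
Length 5: A_1..A_5: k=1: 0+33003+11·19·29=39064; k=2: 4389+26775+11·21·29=37863; k=3: 9471+15950+11·22·29=32439; k=4: 15521+0+11·25·29=23496 → min 23496 | A_2..A_6: k=2: 0+45045+19·21·30=57015; k=3: 8778+35090+19·22·30=56408; k=4: 19228+21750+19·25·30=55228; k=5: 33003+0+19·29·30=49533 → min 49533.
Top-level splits: k=1: (A_1..A_1)·(A_2..A_6) → 0+49533+11·19·30 = 55803; k=2: (A_1..A_2)·(A_3..A_6) → 4389+45045+11·21·30 = 56364; k=3: (A_1..A_3)·(A_4..A_6) → 9471+35090+11·22·30 = 51821; k=4: (A_1..A_4)·(A_5..A_6) → 15521+21750+11·25·30 = 45521; k=5: (A_1..A_5)·(A_6..A_6) → 23496+0+11·29·30 = 33066.
Best split is after A_5, i.e. k = 5.

5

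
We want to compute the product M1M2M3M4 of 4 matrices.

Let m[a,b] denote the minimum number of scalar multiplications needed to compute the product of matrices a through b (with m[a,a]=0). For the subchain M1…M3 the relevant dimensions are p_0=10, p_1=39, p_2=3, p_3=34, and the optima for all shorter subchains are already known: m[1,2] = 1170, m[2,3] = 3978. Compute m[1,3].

m[1,3] = min over k∈[1,2] of m[1,k]+m[k+1,3]+p_{0}·p_k·p_{3}.
k=1: 0 + 3978 + 10·39·34 = 17238; k=2: 1170 + 0 + 10·3·34 = 2190.
Minimum: 2190 at k=2.

2190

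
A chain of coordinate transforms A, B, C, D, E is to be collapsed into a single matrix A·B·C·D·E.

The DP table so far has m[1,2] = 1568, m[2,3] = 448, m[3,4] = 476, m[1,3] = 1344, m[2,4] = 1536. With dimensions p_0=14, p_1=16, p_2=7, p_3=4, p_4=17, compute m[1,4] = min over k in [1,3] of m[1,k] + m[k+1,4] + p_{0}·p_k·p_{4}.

m[1,4] = min over k∈[1,3] of m[1,k]+m[k+1,4]+p_{0}·p_k·p_{4}.
k=1: 0 + 1536 + 14·16·17 = 5344; k=2: 1568 + 476 + 14·7·17 = 3710; k=3: 1344 + 0 + 14·4·17 = 2296.
Minimum: 2296 at k=3.

2296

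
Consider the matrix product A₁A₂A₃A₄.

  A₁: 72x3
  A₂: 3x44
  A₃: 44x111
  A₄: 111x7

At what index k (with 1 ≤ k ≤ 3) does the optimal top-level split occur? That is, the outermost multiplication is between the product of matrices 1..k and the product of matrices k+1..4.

Adjacent pairs: A₁A₂ = 72·3·44 = 9504; A₂A₃ = 3·44·111 = 14652; A₃A₄ = 44·111·7 = 34188.
Length 3: A₁..A₃: k=1: 0+14652+72·3·111=38628; k=2: 9504+0+72·44·111=361152 → min 38628 | A₂..A₄: k=2: 0+34188+3·44·7=35112; k=3: 14652+0+3·111·7=16983 → min 16983.
Top-level splits: k=1: (A₁..A₁)·(A₂..A₄) → 0+16983+72·3·7 = 18495; k=2: (A₁..A₂)·(A₃..A₄) → 9504+34188+72·44·7 = 65868; k=3: (A₁..A₃)·(A₄..A₄) → 38628+0+72·111·7 = 94572.
Best split is after A₁, i.e. k = 1.

1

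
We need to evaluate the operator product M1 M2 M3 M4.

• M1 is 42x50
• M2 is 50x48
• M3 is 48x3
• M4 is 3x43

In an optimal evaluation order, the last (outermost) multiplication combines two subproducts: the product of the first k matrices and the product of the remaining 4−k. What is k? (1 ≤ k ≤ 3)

Adjacent pairs: M1M2 = 42·50·48 = 100800; M2M3 = 50·48·3 = 7200; M3M4 = 48·3·43 = 6192.
Length 3: M1..M3: k=1: 0+7200+42·50·3=13500; k=2: 100800+0+42·48·3=106848 → min 13500 | M2..M4: k=2: 0+6192+50·48·43=109392; k=3: 7200+0+50·3·43=13650 → min 13650.
Top-level splits: k=1: (M1..M1)·(M2..M4) → 0+13650+42·50·43 = 103950; k=2: (M1..M2)·(M3..M4) → 100800+6192+42·48·43 = 193680; k=3: (M1..M3)·(M4..M4) → 13500+0+42·3·43 = 18918.
Best split is after M3, i.e. k = 3.

3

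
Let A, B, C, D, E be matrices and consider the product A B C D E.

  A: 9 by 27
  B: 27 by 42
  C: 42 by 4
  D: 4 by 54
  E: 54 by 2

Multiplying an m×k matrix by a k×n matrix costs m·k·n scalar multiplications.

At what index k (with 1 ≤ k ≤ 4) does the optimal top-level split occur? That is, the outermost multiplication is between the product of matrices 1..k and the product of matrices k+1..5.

1

Adjacent pairs: AB = 9·27·42 = 10206; BC = 27·42·4 = 4536; CD = 42·4·54 = 9072; DE = 4·54·2 = 432.
Length 3: A..C: k=1: 0+4536+9·27·4=5508; k=2: 10206+0+9·42·4=11718 → min 5508 | B..D: k=2: 0+9072+27·42·54=70308; k=3: 4536+0+27·4·54=10368 → min 10368 | C..E: k=3: 0+432+42·4·2=768; k=4: 9072+0+42·54·2=13608 → min 768.
Length 4: A..D: k=1: 0+10368+9·27·54=23490; k=2: 10206+9072+9·42·54=39690; k=3: 5508+0+9·4·54=7452 → min 7452 | B..E: k=2: 0+768+27·42·2=3036; k=3: 4536+432+27·4·2=5184; k=4: 10368+0+27·54·2=13284 → min 3036.
Top-level splits: k=1: (A..A)·(B..E) → 0+3036+9·27·2 = 3522; k=2: (A..B)·(C..E) → 10206+768+9·42·2 = 11730; k=3: (A..C)·(D..E) → 5508+432+9·4·2 = 6012; k=4: (A..D)·(E..E) → 7452+0+9·54·2 = 8424.
Best split is after A, i.e. k = 1.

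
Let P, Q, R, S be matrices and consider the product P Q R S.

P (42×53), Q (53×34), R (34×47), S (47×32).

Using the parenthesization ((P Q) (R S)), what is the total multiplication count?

(P Q): 42×53 by 53×34 → 42×34, cost 42·53·34 = 75684
(R S): 34×47 by 47×32 → 34×32, cost 34·47·32 = 51136
((P Q) (R S)): 42×34 by 34×32 → 42×32, cost 42·34·32 = 45696; cumulative 172516
Total: 172516 scalar multiplications.

172516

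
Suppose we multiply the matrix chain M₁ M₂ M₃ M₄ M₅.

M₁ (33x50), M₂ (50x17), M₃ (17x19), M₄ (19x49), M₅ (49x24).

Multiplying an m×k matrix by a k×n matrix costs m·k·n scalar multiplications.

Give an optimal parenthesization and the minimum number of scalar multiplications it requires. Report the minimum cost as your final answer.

71610

Adjacent pairs: M₁M₂ = 33·50·17 = 28050; M₂M₃ = 50·17·19 = 16150; M₃M₄ = 17·19·49 = 15827; M₄M₅ = 19·49·24 = 22344.
Length 3: M₁..M₃: k=1: 0+16150+33·50·19=47500; k=2: 28050+0+33·17·19=38709 → min 38709 | M₂..M₄: k=2: 0+15827+50·17·49=57477; k=3: 16150+0+50·19·49=62700 → min 57477 | M₃..M₅: k=3: 0+22344+17·19·24=30096; k=4: 15827+0+17·49·24=35819 → min 30096.
Length 4: M₁..M₄: k=1: 0+57477+33·50·49=138327; k=2: 28050+15827+33·17·49=71366; k=3: 38709+0+33·19·49=69432 → min 69432 | M₂..M₅: k=2: 0+30096+50·17·24=50496; k=3: 16150+22344+50·19·24=61294; k=4: 57477+0+50·49·24=116277 → min 50496.
Length 5: M₁..M₅: k=1: 0+50496+33·50·24=90096; k=2: 28050+30096+33·17·24=71610; k=3: 38709+22344+33·19·24=76101; k=4: 69432+0+33·49·24=108240 → min 71610.
Optimal parenthesization: ((M₁ M₂) (M₃ (M₄ M₅))) with cost 71610.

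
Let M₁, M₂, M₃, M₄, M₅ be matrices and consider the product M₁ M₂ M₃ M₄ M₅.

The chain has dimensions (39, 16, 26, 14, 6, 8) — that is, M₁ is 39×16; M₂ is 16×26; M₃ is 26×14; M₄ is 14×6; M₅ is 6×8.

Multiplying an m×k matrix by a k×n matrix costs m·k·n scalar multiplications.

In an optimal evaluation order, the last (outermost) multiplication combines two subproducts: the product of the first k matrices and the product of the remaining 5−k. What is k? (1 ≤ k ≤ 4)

Adjacent pairs: M₁M₂ = 39·16·26 = 16224; M₂M₃ = 16·26·14 = 5824; M₃M₄ = 26·14·6 = 2184; M₄M₅ = 14·6·8 = 672.
Length 3: M₁..M₃: k=1: 0+5824+39·16·14=14560; k=2: 16224+0+39·26·14=30420 → min 14560 | M₂..M₄: k=2: 0+2184+16·26·6=4680; k=3: 5824+0+16·14·6=7168 → min 4680 | M₃..M₅: k=3: 0+672+26·14·8=3584; k=4: 2184+0+26·6·8=3432 → min 3432.
Length 4: M₁..M₄: k=1: 0+4680+39·16·6=8424; k=2: 16224+2184+39·26·6=24492; k=3: 14560+0+39·14·6=17836 → min 8424 | M₂..M₅: k=2: 0+3432+16·26·8=6760; k=3: 5824+672+16·14·8=8288; k=4: 4680+0+16·6·8=5448 → min 5448.
Top-level splits: k=1: (M₁..M₁)·(M₂..M₅) → 0+5448+39·16·8 = 10440; k=2: (M₁..M₂)·(M₃..M₅) → 16224+3432+39·26·8 = 27768; k=3: (M₁..M₃)·(M₄..M₅) → 14560+672+39·14·8 = 19600; k=4: (M₁..M₄)·(M₅..M₅) → 8424+0+39·6·8 = 10296.
Best split is after M₄, i.e. k = 4.

4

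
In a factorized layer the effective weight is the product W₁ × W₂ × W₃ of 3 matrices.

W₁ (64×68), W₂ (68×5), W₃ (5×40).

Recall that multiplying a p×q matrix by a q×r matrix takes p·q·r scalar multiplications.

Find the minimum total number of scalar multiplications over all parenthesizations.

Order (W₁ × (W₂ × W₃)): (W₂ × W₃): 68×5 by 5×40 → 68×40, cost 68·5·40 = 13600; (W₁ × (W₂ × W₃)): 64×68 by 68×40 → 64×40, cost 64·68·40 = 174080; cumulative 187680. Total 187680.
Order ((W₁ × W₂) × W₃): (W₁ × W₂): 64×68 by 68×5 → 64×5, cost 64·68·5 = 21760; ((W₁ × W₂) × W₃): 64×5 by 5×40 → 64×40, cost 64·5·40 = 12800; cumulative 34560. Total 34560.
Minimum: 34560.

34560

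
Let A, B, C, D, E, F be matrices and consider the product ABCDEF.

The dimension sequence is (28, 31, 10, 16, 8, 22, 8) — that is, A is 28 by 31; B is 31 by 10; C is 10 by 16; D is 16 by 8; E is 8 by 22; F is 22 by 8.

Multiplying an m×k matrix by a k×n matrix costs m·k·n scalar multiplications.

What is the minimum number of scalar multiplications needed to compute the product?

12752

Adjacent pairs: AB = 28·31·10 = 8680; BC = 31·10·16 = 4960; CD = 10·16·8 = 1280; DE = 16·8·22 = 2816; EF = 8·22·8 = 1408.
Length 3: A..C: k=1: 0+4960+28·31·16=18848; k=2: 8680+0+28·10·16=13160 → min 13160 | B..D: k=2: 0+1280+31·10·8=3760; k=3: 4960+0+31·16·8=8928 → min 3760 | C..E: k=3: 0+2816+10·16·22=6336; k=4: 1280+0+10·8·22=3040 → min 3040 | D..F: k=4: 0+1408+16·8·8=2432; k=5: 2816+0+16·22·8=5632 → min 2432.
Length 4: A..D: k=1: 0+3760+28·31·8=10704; k=2: 8680+1280+28·10·8=12200; k=3: 13160+0+28·16·8=16744 → min 10704 | B..E: k=2: 0+3040+31·10·22=9860; k=3: 4960+2816+31·16·22=18688; k=4: 3760+0+31·8·22=9216 → min 9216 | C..F: k=3: 0+2432+10·16·8=3712; k=4: 1280+1408+10·8·8=3328; k=5: 3040+0+10·22·8=4800 → min 3328.
Length 5: A..E: k=1: 0+9216+28·31·22=28312; k=2: 8680+3040+28·10·22=17880; k=3: 13160+2816+28·16·22=25832; k=4: 10704+0+28·8·22=15632 → min 15632 | B..F: k=2: 0+3328+31·10·8=5808; k=3: 4960+2432+31·16·8=11360; k=4: 3760+1408+31·8·8=7152; k=5: 9216+0+31·22·8=14672 → min 5808.
Length 6: A..F: k=1: 0+5808+28·31·8=12752; k=2: 8680+3328+28·10·8=14248; k=3: 13160+2432+28·16·8=19176; k=4: 10704+1408+28·8·8=13904; k=5: 15632+0+28·22·8=20560 → min 12752.
Optimal order: (A(B((CD)(EF)))) with cost 12752.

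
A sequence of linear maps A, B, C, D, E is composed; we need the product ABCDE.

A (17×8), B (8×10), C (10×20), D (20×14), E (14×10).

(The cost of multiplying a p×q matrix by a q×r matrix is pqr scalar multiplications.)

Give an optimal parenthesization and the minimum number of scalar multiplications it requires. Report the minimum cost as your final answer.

Adjacent pairs: AB = 17·8·10 = 1360; BC = 8·10·20 = 1600; CD = 10·20·14 = 2800; DE = 20·14·10 = 2800.
Length 3: A..C: k=1: 0+1600+17·8·20=4320; k=2: 1360+0+17·10·20=4760 → min 4320 | B..D: k=2: 0+2800+8·10·14=3920; k=3: 1600+0+8·20·14=3840 → min 3840 | C..E: k=3: 0+2800+10·20·10=4800; k=4: 2800+0+10·14·10=4200 → min 4200.
Length 4: A..D: k=1: 0+3840+17·8·14=5744; k=2: 1360+2800+17·10·14=6540; k=3: 4320+0+17·20·14=9080 → min 5744 | B..E: k=2: 0+4200+8·10·10=5000; k=3: 1600+2800+8·20·10=6000; k=4: 3840+0+8·14·10=4960 → min 4960.
Length 5: A..E: k=1: 0+4960+17·8·10=6320; k=2: 1360+4200+17·10·10=7260; k=3: 4320+2800+17·20·10=10520; k=4: 5744+0+17·14·10=8124 → min 6320.
Optimal parenthesization: (A(((BC)D)E)) with cost 6320.

6320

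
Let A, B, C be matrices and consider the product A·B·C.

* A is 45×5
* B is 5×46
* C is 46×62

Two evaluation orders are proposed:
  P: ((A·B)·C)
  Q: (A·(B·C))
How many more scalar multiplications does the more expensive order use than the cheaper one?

110480

Order P = ((A·B)·C): (A·B): 45×5 by 5×46 → 45×46, cost 45·5·46 = 10350; ((A·B)·C): 45×46 by 46×62 → 45×62, cost 45·46·62 = 128340; cumulative 138690. Total 138690.
Order Q = (A·(B·C)): (B·C): 5×46 by 46×62 → 5×62, cost 5·46·62 = 14260; (A·(B·C)): 45×5 by 5×62 → 45×62, cost 45·5·62 = 13950; cumulative 28210. Total 28210.
Difference: |138690 − 28210| = 110480.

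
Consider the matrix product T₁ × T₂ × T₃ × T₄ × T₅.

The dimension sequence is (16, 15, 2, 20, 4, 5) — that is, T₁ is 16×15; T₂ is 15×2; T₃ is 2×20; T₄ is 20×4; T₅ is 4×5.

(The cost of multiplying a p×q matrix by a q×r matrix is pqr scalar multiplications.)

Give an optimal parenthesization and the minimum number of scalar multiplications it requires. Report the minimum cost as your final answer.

Adjacent pairs: T₁T₂ = 16·15·2 = 480; T₂T₃ = 15·2·20 = 600; T₃T₄ = 2·20·4 = 160; T₄T₅ = 20·4·5 = 400.
Length 3: T₁..T₃: k=1: 0+600+16·15·20=5400; k=2: 480+0+16·2·20=1120 → min 1120 | T₂..T₄: k=2: 0+160+15·2·4=280; k=3: 600+0+15·20·4=1800 → min 280 | T₃..T₅: k=3: 0+400+2·20·5=600; k=4: 160+0+2·4·5=200 → min 200.
Length 4: T₁..T₄: k=1: 0+280+16·15·4=1240; k=2: 480+160+16·2·4=768; k=3: 1120+0+16·20·4=2400 → min 768 | T₂..T₅: k=2: 0+200+15·2·5=350; k=3: 600+400+15·20·5=2500; k=4: 280+0+15·4·5=580 → min 350.
Length 5: T₁..T₅: k=1: 0+350+16·15·5=1550; k=2: 480+200+16·2·5=840; k=3: 1120+400+16·20·5=3120; k=4: 768+0+16·4·5=1088 → min 840.
Optimal parenthesization: ((T₁ × T₂) × ((T₃ × T₄) × T₅)) with cost 840.

840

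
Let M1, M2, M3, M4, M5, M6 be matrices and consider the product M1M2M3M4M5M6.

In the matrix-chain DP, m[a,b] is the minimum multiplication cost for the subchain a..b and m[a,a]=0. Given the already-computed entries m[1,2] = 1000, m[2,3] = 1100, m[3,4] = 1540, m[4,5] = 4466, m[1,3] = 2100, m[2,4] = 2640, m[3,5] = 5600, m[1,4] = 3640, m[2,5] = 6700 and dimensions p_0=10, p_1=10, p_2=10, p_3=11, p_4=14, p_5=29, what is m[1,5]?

7700

m[1,5] = min over k∈[1,4] of m[1,k]+m[k+1,5]+p_{0}·p_k·p_{5}.
k=1: 0 + 6700 + 10·10·29 = 9600; k=2: 1000 + 5600 + 10·10·29 = 9500; k=3: 2100 + 4466 + 10·11·29 = 9756; k=4: 3640 + 0 + 10·14·29 = 7700.
Minimum: 7700 at k=4.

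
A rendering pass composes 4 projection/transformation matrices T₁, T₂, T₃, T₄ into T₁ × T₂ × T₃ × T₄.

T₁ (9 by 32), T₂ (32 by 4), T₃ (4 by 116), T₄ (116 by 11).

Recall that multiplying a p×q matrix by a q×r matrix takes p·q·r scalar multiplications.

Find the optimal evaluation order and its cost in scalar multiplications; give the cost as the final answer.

Adjacent pairs: T₁T₂ = 9·32·4 = 1152; T₂T₃ = 32·4·116 = 14848; T₃T₄ = 4·116·11 = 5104.
Length 3: T₁..T₃: k=1: 0+14848+9·32·116=48256; k=2: 1152+0+9·4·116=5328 → min 5328 | T₂..T₄: k=2: 0+5104+32·4·11=6512; k=3: 14848+0+32·116·11=55680 → min 6512.
Length 4: T₁..T₄: k=1: 0+6512+9·32·11=9680; k=2: 1152+5104+9·4·11=6652; k=3: 5328+0+9·116·11=16812 → min 6652.
Optimal parenthesization: ((T₁ × T₂) × (T₃ × T₄)) with cost 6652.

6652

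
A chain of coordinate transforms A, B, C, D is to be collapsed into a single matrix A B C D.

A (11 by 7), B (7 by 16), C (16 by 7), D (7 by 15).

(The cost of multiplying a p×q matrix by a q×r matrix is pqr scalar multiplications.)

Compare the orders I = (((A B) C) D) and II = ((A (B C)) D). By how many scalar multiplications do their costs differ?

1141

Order I = (((A B) C) D): (A B): 11×7 by 7×16 → 11×16, cost 11·7·16 = 1232; ((A B) C): 11×16 by 16×7 → 11×7, cost 11·16·7 = 1232; cumulative 2464; (((A B) C) D): 11×7 by 7×15 → 11×15, cost 11·7·15 = 1155; cumulative 3619. Total 3619.
Order II = ((A (B C)) D): (B C): 7×16 by 16×7 → 7×7, cost 7·16·7 = 784; (A (B C)): 11×7 by 7×7 → 11×7, cost 11·7·7 = 539; cumulative 1323; ((A (B C)) D): 11×7 by 7×15 → 11×15, cost 11·7·15 = 1155; cumulative 2478. Total 2478.
Difference: |3619 − 2478| = 1141.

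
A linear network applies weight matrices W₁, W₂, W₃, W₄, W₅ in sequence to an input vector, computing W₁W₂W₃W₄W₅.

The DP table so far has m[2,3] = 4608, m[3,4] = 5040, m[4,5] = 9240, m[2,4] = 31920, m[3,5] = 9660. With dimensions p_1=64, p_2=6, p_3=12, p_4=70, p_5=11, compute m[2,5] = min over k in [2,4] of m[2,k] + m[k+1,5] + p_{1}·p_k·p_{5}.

13884

m[2,5] = min over k∈[2,4] of m[2,k]+m[k+1,5]+p_{1}·p_k·p_{5}.
k=2: 0 + 9660 + 64·6·11 = 13884; k=3: 4608 + 9240 + 64·12·11 = 22296; k=4: 31920 + 0 + 64·70·11 = 81200.
Minimum: 13884 at k=2.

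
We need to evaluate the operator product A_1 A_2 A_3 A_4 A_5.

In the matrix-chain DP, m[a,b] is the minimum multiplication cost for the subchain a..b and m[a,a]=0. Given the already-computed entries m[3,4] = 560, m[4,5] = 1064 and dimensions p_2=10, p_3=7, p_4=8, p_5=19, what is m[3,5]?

2080

m[3,5] = min over k∈[3,4] of m[3,k]+m[k+1,5]+p_{2}·p_k·p_{5}.
k=3: 0 + 1064 + 10·7·19 = 2394; k=4: 560 + 0 + 10·8·19 = 2080.
Minimum: 2080 at k=4.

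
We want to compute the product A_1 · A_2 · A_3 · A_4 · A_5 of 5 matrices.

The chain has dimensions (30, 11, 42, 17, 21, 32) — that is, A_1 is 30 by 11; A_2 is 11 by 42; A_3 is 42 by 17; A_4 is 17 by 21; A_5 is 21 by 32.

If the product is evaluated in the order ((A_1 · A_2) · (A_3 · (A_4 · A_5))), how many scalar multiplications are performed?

(A_1 · A_2): 30×11 by 11×42 → 30×42, cost 30·11·42 = 13860
(A_4 · A_5): 17×21 by 21×32 → 17×32, cost 17·21·32 = 11424
(A_3 · (A_4 · A_5)): 42×17 by 17×32 → 42×32, cost 42·17·32 = 22848; cumulative 34272
((A_1 · A_2) · (A_3 · (A_4 · A_5))): 30×42 by 42×32 → 30×32, cost 30·42·32 = 40320; cumulative 88452
Total: 88452 scalar multiplications.

88452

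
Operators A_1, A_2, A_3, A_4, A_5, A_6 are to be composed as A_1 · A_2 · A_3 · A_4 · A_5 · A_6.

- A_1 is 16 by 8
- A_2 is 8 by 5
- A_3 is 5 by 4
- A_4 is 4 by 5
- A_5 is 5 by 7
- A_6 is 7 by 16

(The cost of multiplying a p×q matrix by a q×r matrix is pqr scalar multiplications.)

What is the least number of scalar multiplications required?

2284

Adjacent pairs: A_1A_2 = 16·8·5 = 640; A_2A_3 = 8·5·4 = 160; A_3A_4 = 5·4·5 = 100; A_4A_5 = 4·5·7 = 140; A_5A_6 = 5·7·16 = 560.
Length 3: A_1..A_3: k=1: 0+160+16·8·4=672; k=2: 640+0+16·5·4=960 → min 672 | A_2..A_4: k=2: 0+100+8·5·5=300; k=3: 160+0+8·4·5=320 → min 300 | A_3..A_5: k=3: 0+140+5·4·7=280; k=4: 100+0+5·5·7=275 → min 275 | A_4..A_6: k=4: 0+560+4·5·16=880; k=5: 140+0+4·7·16=588 → min 588.
Length 4: A_1..A_4: k=1: 0+300+16·8·5=940; k=2: 640+100+16·5·5=1140; k=3: 672+0+16·4·5=992 → min 940 | A_2..A_5: k=2: 0+275+8·5·7=555; k=3: 160+140+8·4·7=524; k=4: 300+0+8·5·7=580 → min 524 | A_3..A_6: k=3: 0+588+5·4·16=908; k=4: 100+560+5·5·16=1060; k=5: 275+0+5·7·16=835 → min 835.
Length 5: A_1..A_5: k=1: 0+524+16·8·7=1420; k=2: 640+275+16·5·7=1475; k=3: 672+140+16·4·7=1260; k=4: 940+0+16·5·7=1500 → min 1260 | A_2..A_6: k=2: 0+835+8·5·16=1475; k=3: 160+588+8·4·16=1260; k=4: 300+560+8·5·16=1500; k=5: 524+0+8·7·16=1420 → min 1260.
Length 6: A_1..A_6: k=1: 0+1260+16·8·16=3308; k=2: 640+835+16·5·16=2755; k=3: 672+588+16·4·16=2284; k=4: 940+560+16·5·16=2780; k=5: 1260+0+16·7·16=3052 → min 2284.
Optimal order: ((A_1 · (A_2 · A_3)) · ((A_4 · A_5) · A_6)) with cost 2284.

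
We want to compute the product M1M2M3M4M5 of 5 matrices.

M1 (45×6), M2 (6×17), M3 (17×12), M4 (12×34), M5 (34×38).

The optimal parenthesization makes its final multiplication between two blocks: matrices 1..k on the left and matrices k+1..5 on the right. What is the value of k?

Adjacent pairs: M1M2 = 45·6·17 = 4590; M2M3 = 6·17·12 = 1224; M3M4 = 17·12·34 = 6936; M4M5 = 12·34·38 = 15504.
Length 3: M1..M3: k=1: 0+1224+45·6·12=4464; k=2: 4590+0+45·17·12=13770 → min 4464 | M2..M4: k=2: 0+6936+6·17·34=10404; k=3: 1224+0+6·12·34=3672 → min 3672 | M3..M5: k=3: 0+15504+17·12·38=23256; k=4: 6936+0+17·34·38=28900 → min 23256.
Length 4: M1..M4: k=1: 0+3672+45·6·34=12852; k=2: 4590+6936+45·17·34=37536; k=3: 4464+0+45·12·34=22824 → min 12852 | M2..M5: k=2: 0+23256+6·17·38=27132; k=3: 1224+15504+6·12·38=19464; k=4: 3672+0+6·34·38=11424 → min 11424.
Top-level splits: k=1: (M1..M1)·(M2..M5) → 0+11424+45·6·38 = 21684; k=2: (M1..M2)·(M3..M5) → 4590+23256+45·17·38 = 56916; k=3: (M1..M3)·(M4..M5) → 4464+15504+45·12·38 = 40488; k=4: (M1..M4)·(M5..M5) → 12852+0+45·34·38 = 70992.
Best split is after M1, i.e. k = 1.

1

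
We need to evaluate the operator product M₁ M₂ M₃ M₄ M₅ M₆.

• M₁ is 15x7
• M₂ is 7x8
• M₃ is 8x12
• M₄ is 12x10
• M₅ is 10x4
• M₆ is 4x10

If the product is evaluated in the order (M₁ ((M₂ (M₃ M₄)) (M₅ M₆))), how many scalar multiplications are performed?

(M₃ M₄): 8×12 by 12×10 → 8×10, cost 8·12·10 = 960
(M₂ (M₃ M₄)): 7×8 by 8×10 → 7×10, cost 7·8·10 = 560; cumulative 1520
(M₅ M₆): 10×4 by 4×10 → 10×10, cost 10·4·10 = 400
((M₂ (M₃ M₄)) (M₅ M₆)): 7×10 by 10×10 → 7×10, cost 7·10·10 = 700; cumulative 2620
(M₁ ((M₂ (M₃ M₄)) (M₅ M₆))): 15×7 by 7×10 → 15×10, cost 15·7·10 = 1050; cumulative 3670
Total: 3670 scalar multiplications.

3670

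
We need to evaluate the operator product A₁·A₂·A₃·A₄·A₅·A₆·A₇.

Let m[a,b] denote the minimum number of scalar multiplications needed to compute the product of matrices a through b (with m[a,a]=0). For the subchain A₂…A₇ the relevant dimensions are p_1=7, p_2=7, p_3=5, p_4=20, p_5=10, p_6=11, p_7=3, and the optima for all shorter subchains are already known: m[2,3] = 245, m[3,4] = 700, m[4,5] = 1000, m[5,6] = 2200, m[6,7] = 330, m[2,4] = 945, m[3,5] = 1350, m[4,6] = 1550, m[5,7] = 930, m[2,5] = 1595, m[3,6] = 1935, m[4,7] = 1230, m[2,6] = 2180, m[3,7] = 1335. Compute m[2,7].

m[2,7] = min over k∈[2,6] of m[2,k]+m[k+1,7]+p_{1}·p_k·p_{7}.
k=2: 0 + 1335 + 7·7·3 = 1482; k=3: 245 + 1230 + 7·5·3 = 1580; k=4: 945 + 930 + 7·20·3 = 2295; k=5: 1595 + 330 + 7·10·3 = 2135; k=6: 2180 + 0 + 7·11·3 = 2411.
Minimum: 1482 at k=2.

1482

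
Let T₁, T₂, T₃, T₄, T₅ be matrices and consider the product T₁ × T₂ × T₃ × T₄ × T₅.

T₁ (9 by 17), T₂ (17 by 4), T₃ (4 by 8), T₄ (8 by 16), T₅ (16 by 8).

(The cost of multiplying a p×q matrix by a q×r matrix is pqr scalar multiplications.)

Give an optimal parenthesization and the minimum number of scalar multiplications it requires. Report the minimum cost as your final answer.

1924

Adjacent pairs: T₁T₂ = 9·17·4 = 612; T₂T₃ = 17·4·8 = 544; T₃T₄ = 4·8·16 = 512; T₄T₅ = 8·16·8 = 1024.
Length 3: T₁..T₃: k=1: 0+544+9·17·8=1768; k=2: 612+0+9·4·8=900 → min 900 | T₂..T₄: k=2: 0+512+17·4·16=1600; k=3: 544+0+17·8·16=2720 → min 1600 | T₃..T₅: k=3: 0+1024+4·8·8=1280; k=4: 512+0+4·16·8=1024 → min 1024.
Length 4: T₁..T₄: k=1: 0+1600+9·17·16=4048; k=2: 612+512+9·4·16=1700; k=3: 900+0+9·8·16=2052 → min 1700 | T₂..T₅: k=2: 0+1024+17·4·8=1568; k=3: 544+1024+17·8·8=2656; k=4: 1600+0+17·16·8=3776 → min 1568.
Length 5: T₁..T₅: k=1: 0+1568+9·17·8=2792; k=2: 612+1024+9·4·8=1924; k=3: 900+1024+9·8·8=2500; k=4: 1700+0+9·16·8=2852 → min 1924.
Optimal parenthesization: ((T₁ × T₂) × ((T₃ × T₄) × T₅)) with cost 1924.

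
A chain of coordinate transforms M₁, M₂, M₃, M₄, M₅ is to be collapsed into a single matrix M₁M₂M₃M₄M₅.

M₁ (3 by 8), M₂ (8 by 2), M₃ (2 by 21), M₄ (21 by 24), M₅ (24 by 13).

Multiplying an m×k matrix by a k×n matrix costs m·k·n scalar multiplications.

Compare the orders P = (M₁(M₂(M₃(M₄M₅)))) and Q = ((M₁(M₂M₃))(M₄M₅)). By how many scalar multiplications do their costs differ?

593

Order P = (M₁(M₂(M₃(M₄M₅)))): (M₄M₅): 21×24 by 24×13 → 21×13, cost 21·24·13 = 6552; (M₃(M₄M₅)): 2×21 by 21×13 → 2×13, cost 2·21·13 = 546; cumulative 7098; (M₂(M₃(M₄M₅))): 8×2 by 2×13 → 8×13, cost 8·2·13 = 208; cumulative 7306; (M₁(M₂(M₃(M₄M₅)))): 3×8 by 8×13 → 3×13, cost 3·8·13 = 312; cumulative 7618. Total 7618.
Order Q = ((M₁(M₂M₃))(M₄M₅)): (M₂M₃): 8×2 by 2×21 → 8×21, cost 8·2·21 = 336; (M₁(M₂M₃)): 3×8 by 8×21 → 3×21, cost 3·8·21 = 504; cumulative 840; (M₄M₅): 21×24 by 24×13 → 21×13, cost 21·24·13 = 6552; ((M₁(M₂M₃))(M₄M₅)): 3×21 by 21×13 → 3×13, cost 3·21·13 = 819; cumulative 8211. Total 8211.
Difference: |7618 − 8211| = 593.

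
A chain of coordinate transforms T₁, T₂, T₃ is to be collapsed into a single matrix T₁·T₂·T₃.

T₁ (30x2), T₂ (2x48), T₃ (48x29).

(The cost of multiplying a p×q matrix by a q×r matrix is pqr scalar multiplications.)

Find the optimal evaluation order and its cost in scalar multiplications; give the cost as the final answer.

(T₁·(T₂·T₃)): cost 4524.
((T₁·T₂)·T₃): cost 44640.
Optimal: (T₁·(T₂·T₃)) with cost 4524.

4524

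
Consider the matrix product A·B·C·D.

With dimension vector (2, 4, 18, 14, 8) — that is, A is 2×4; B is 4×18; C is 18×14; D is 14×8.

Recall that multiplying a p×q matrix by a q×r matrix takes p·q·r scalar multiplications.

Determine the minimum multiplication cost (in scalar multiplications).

872

Adjacent pairs: AB = 2·4·18 = 144; BC = 4·18·14 = 1008; CD = 18·14·8 = 2016.
Length 3: A..C: k=1: 0+1008+2·4·14=1120; k=2: 144+0+2·18·14=648 → min 648 | B..D: k=2: 0+2016+4·18·8=2592; k=3: 1008+0+4·14·8=1456 → min 1456.
Length 4: A..D: k=1: 0+1456+2·4·8=1520; k=2: 144+2016+2·18·8=2448; k=3: 648+0+2·14·8=872 → min 872.
Optimal order: (((A·B)·C)·D) with cost 872.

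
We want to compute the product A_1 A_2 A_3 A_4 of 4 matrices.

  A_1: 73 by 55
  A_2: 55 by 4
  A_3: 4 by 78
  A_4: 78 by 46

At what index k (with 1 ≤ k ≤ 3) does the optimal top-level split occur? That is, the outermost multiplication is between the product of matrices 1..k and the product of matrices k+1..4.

Adjacent pairs: A_1A_2 = 73·55·4 = 16060; A_2A_3 = 55·4·78 = 17160; A_3A_4 = 4·78·46 = 14352.
Length 3: A_1..A_3: k=1: 0+17160+73·55·78=330330; k=2: 16060+0+73·4·78=38836 → min 38836 | A_2..A_4: k=2: 0+14352+55·4·46=24472; k=3: 17160+0+55·78·46=214500 → min 24472.
Top-level splits: k=1: (A_1..A_1)·(A_2..A_4) → 0+24472+73·55·46 = 209162; k=2: (A_1..A_2)·(A_3..A_4) → 16060+14352+73·4·46 = 43844; k=3: (A_1..A_3)·(A_4..A_4) → 38836+0+73·78·46 = 300760.
Best split is after A_2, i.e. k = 2.

2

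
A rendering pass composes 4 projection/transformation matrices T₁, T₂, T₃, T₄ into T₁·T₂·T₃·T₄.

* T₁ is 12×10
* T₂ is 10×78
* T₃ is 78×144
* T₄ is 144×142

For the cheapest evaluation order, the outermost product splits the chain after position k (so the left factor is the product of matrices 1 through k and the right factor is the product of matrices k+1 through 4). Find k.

Adjacent pairs: T₁T₂ = 12·10·78 = 9360; T₂T₃ = 10·78·144 = 112320; T₃T₄ = 78·144·142 = 1594944.
Length 3: T₁..T₃: k=1: 0+112320+12·10·144=129600; k=2: 9360+0+12·78·144=144144 → min 129600 | T₂..T₄: k=2: 0+1594944+10·78·142=1705704; k=3: 112320+0+10·144·142=316800 → min 316800.
Top-level splits: k=1: (T₁..T₁)·(T₂..T₄) → 0+316800+12·10·142 = 333840; k=2: (T₁..T₂)·(T₃..T₄) → 9360+1594944+12·78·142 = 1737216; k=3: (T₁..T₃)·(T₄..T₄) → 129600+0+12·144·142 = 374976.
Best split is after T₁, i.e. k = 1.

1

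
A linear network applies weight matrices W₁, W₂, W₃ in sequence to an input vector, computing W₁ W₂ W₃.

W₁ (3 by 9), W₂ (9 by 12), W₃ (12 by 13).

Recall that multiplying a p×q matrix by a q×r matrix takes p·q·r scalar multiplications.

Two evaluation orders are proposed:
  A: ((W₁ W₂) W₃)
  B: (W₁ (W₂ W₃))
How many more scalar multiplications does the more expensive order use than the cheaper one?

963

Order A = ((W₁ W₂) W₃): (W₁ W₂): 3×9 by 9×12 → 3×12, cost 3·9·12 = 324; ((W₁ W₂) W₃): 3×12 by 12×13 → 3×13, cost 3·12·13 = 468; cumulative 792. Total 792.
Order B = (W₁ (W₂ W₃)): (W₂ W₃): 9×12 by 12×13 → 9×13, cost 9·12·13 = 1404; (W₁ (W₂ W₃)): 3×9 by 9×13 → 3×13, cost 3·9·13 = 351; cumulative 1755. Total 1755.
Difference: |792 − 1755| = 963.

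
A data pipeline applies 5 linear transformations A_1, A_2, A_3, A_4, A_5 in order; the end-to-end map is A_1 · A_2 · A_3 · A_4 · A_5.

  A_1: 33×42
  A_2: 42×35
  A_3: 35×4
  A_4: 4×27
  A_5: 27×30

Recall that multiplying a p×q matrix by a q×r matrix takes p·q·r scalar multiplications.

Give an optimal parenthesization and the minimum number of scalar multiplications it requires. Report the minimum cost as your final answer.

18624

Adjacent pairs: A_1A_2 = 33·42·35 = 48510; A_2A_3 = 42·35·4 = 5880; A_3A_4 = 35·4·27 = 3780; A_4A_5 = 4·27·30 = 3240.
Length 3: A_1..A_3: k=1: 0+5880+33·42·4=11424; k=2: 48510+0+33·35·4=53130 → min 11424 | A_2..A_4: k=2: 0+3780+42·35·27=43470; k=3: 5880+0+42·4·27=10416 → min 10416 | A_3..A_5: k=3: 0+3240+35·4·30=7440; k=4: 3780+0+35·27·30=32130 → min 7440.
Length 4: A_1..A_4: k=1: 0+10416+33·42·27=47838; k=2: 48510+3780+33·35·27=83475; k=3: 11424+0+33·4·27=14988 → min 14988 | A_2..A_5: k=2: 0+7440+42·35·30=51540; k=3: 5880+3240+42·4·30=14160; k=4: 10416+0+42·27·30=44436 → min 14160.
Length 5: A_1..A_5: k=1: 0+14160+33·42·30=55740; k=2: 48510+7440+33·35·30=90600; k=3: 11424+3240+33·4·30=18624; k=4: 14988+0+33·27·30=41718 → min 18624.
Optimal parenthesization: ((A_1 · (A_2 · A_3)) · (A_4 · A_5)) with cost 18624.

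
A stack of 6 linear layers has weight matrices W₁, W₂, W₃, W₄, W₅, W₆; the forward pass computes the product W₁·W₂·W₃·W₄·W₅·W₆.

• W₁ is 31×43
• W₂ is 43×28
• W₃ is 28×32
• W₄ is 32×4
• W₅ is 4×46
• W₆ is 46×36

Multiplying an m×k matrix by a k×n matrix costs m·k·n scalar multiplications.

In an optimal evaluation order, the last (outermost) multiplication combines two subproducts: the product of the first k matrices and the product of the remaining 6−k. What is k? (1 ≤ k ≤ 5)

Adjacent pairs: W₁W₂ = 31·43·28 = 37324; W₂W₃ = 43·28·32 = 38528; W₃W₄ = 28·32·4 = 3584; W₄W₅ = 32·4·46 = 5888; W₅W₆ = 4·46·36 = 6624.
Length 3: W₁..W₃: k=1: 0+38528+31·43·32=81184; k=2: 37324+0+31·28·32=65100 → min 65100 | W₂..W₄: k=2: 0+3584+43·28·4=8400; k=3: 38528+0+43·32·4=44032 → min 8400 | W₃..W₅: k=3: 0+5888+28·32·46=47104; k=4: 3584+0+28·4·46=8736 → min 8736 | W₄..W₆: k=4: 0+6624+32·4·36=11232; k=5: 5888+0+32·46·36=58880 → min 11232.
Length 4: W₁..W₄: k=1: 0+8400+31·43·4=13732; k=2: 37324+3584+31·28·4=44380; k=3: 65100+0+31·32·4=69068 → min 13732 | W₂..W₅: k=2: 0+8736+43·28·46=64120; k=3: 38528+5888+43·32·46=107712; k=4: 8400+0+43·4·46=16312 → min 16312 | W₃..W₆: k=3: 0+11232+28·32·36=43488; k=4: 3584+6624+28·4·36=14240; k=5: 8736+0+28·46·36=55104 → min 14240.
Length 5: W₁..W₅: k=1: 0+16312+31·43·46=77630; k=2: 37324+8736+31·28·46=85988; k=3: 65100+5888+31·32·46=116620; k=4: 13732+0+31·4·46=19436 → min 19436 | W₂..W₆: k=2: 0+14240+43·28·36=57584; k=3: 38528+11232+43·32·36=99296; k=4: 8400+6624+43·4·36=21216; k=5: 16312+0+43·46·36=87520 → min 21216.
Top-level splits: k=1: (W₁..W₁)·(W₂..W₆) → 0+21216+31·43·36 = 69204; k=2: (W₁..W₂)·(W₃..W₆) → 37324+14240+31·28·36 = 82812; k=3: (W₁..W₃)·(W₄..W₆) → 65100+11232+31·32·36 = 112044; k=4: (W₁..W₄)·(W₅..W₆) → 13732+6624+31·4·36 = 24820; k=5: (W₁..W₅)·(W₆..W₆) → 19436+0+31·46·36 = 70772.
Best split is after W₄, i.e. k = 4.

4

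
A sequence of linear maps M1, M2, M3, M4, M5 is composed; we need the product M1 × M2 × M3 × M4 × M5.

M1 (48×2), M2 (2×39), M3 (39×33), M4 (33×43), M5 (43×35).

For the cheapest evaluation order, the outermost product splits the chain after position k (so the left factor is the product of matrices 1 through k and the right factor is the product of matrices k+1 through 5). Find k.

1

Adjacent pairs: M1M2 = 48·2·39 = 3744; M2M3 = 2·39·33 = 2574; M3M4 = 39·33·43 = 55341; M4M5 = 33·43·35 = 49665.
Length 3: M1..M3: k=1: 0+2574+48·2·33=5742; k=2: 3744+0+48·39·33=65520 → min 5742 | M2..M4: k=2: 0+55341+2·39·43=58695; k=3: 2574+0+2·33·43=5412 → min 5412 | M3..M5: k=3: 0+49665+39·33·35=94710; k=4: 55341+0+39·43·35=114036 → min 94710.
Length 4: M1..M4: k=1: 0+5412+48·2·43=9540; k=2: 3744+55341+48·39·43=139581; k=3: 5742+0+48·33·43=73854 → min 9540 | M2..M5: k=2: 0+94710+2·39·35=97440; k=3: 2574+49665+2·33·35=54549; k=4: 5412+0+2·43·35=8422 → min 8422.
Top-level splits: k=1: (M1..M1)·(M2..M5) → 0+8422+48·2·35 = 11782; k=2: (M1..M2)·(M3..M5) → 3744+94710+48·39·35 = 163974; k=3: (M1..M3)·(M4..M5) → 5742+49665+48·33·35 = 110847; k=4: (M1..M4)·(M5..M5) → 9540+0+48·43·35 = 81780.
Best split is after M1, i.e. k = 1.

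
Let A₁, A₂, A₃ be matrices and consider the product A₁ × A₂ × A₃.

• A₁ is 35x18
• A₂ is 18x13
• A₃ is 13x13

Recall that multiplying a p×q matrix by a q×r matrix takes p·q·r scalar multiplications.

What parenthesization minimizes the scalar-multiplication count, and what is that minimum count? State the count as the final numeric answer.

(A₁ × (A₂ × A₃)): cost 11232.
((A₁ × A₂) × A₃): cost 14105.
Optimal: (A₁ × (A₂ × A₃)) with cost 11232.

11232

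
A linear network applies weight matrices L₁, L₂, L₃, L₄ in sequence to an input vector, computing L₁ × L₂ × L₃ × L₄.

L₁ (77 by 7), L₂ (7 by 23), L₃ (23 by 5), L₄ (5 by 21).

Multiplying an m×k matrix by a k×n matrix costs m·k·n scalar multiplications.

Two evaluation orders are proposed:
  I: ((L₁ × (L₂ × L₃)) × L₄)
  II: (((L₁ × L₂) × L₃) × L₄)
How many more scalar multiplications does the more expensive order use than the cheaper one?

17752

Order I = ((L₁ × (L₂ × L₃)) × L₄): (L₂ × L₃): 7×23 by 23×5 → 7×5, cost 7·23·5 = 805; (L₁ × (L₂ × L₃)): 77×7 by 7×5 → 77×5, cost 77·7·5 = 2695; cumulative 3500; ((L₁ × (L₂ × L₃)) × L₄): 77×5 by 5×21 → 77×21, cost 77·5·21 = 8085; cumulative 11585. Total 11585.
Order II = (((L₁ × L₂) × L₃) × L₄): (L₁ × L₂): 77×7 by 7×23 → 77×23, cost 77·7·23 = 12397; ((L₁ × L₂) × L₃): 77×23 by 23×5 → 77×5, cost 77·23·5 = 8855; cumulative 21252; (((L₁ × L₂) × L₃) × L₄): 77×5 by 5×21 → 77×21, cost 77·5·21 = 8085; cumulative 29337. Total 29337.
Difference: |11585 − 29337| = 17752.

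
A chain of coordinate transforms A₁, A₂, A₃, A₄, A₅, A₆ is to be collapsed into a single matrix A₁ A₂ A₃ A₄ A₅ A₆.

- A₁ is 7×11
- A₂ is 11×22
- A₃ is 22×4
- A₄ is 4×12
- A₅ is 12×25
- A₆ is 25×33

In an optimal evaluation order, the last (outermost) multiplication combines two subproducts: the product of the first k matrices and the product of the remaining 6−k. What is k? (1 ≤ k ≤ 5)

Adjacent pairs: A₁A₂ = 7·11·22 = 1694; A₂A₃ = 11·22·4 = 968; A₃A₄ = 22·4·12 = 1056; A₄A₅ = 4·12·25 = 1200; A₅A₆ = 12·25·33 = 9900.
Length 3: A₁..A₃: k=1: 0+968+7·11·4=1276; k=2: 1694+0+7·22·4=2310 → min 1276 | A₂..A₄: k=2: 0+1056+11·22·12=3960; k=3: 968+0+11·4·12=1496 → min 1496 | A₃..A₅: k=3: 0+1200+22·4·25=3400; k=4: 1056+0+22·12·25=7656 → min 3400 | A₄..A₆: k=4: 0+9900+4·12·33=11484; k=5: 1200+0+4·25·33=4500 → min 4500.
Length 4: A₁..A₄: k=1: 0+1496+7·11·12=2420; k=2: 1694+1056+7·22·12=4598; k=3: 1276+0+7·4·12=1612 → min 1612 | A₂..A₅: k=2: 0+3400+11·22·25=9450; k=3: 968+1200+11·4·25=3268; k=4: 1496+0+11·12·25=4796 → min 3268 | A₃..A₆: k=3: 0+4500+22·4·33=7404; k=4: 1056+9900+22·12·33=19668; k=5: 3400+0+22·25·33=21550 → min 7404.
Length 5: A₁..A₅: k=1: 0+3268+7·11·25=5193; k=2: 1694+3400+7·22·25=8944; k=3: 1276+1200+7·4·25=3176; k=4: 1612+0+7·12·25=3712 → min 3176 | A₂..A₆: k=2: 0+7404+11·22·33=15390; k=3: 968+4500+11·4·33=6920; k=4: 1496+9900+11·12·33=15752; k=5: 3268+0+11·25·33=12343 → min 6920.
Top-level splits: k=1: (A₁..A₁)·(A₂..A₆) → 0+6920+7·11·33 = 9461; k=2: (A₁..A₂)·(A₃..A₆) → 1694+7404+7·22·33 = 14180; k=3: (A₁..A₃)·(A₄..A₆) → 1276+4500+7·4·33 = 6700; k=4: (A₁..A₄)·(A₅..A₆) → 1612+9900+7·12·33 = 14284; k=5: (A₁..A₅)·(A₆..A₆) → 3176+0+7·25·33 = 8951.
Best split is after A₃, i.e. k = 3.

3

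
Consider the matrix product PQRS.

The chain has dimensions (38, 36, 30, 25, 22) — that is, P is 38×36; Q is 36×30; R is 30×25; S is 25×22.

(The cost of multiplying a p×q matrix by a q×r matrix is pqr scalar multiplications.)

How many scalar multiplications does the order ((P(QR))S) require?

(QR): 36×30 by 30×25 → 36×25, cost 36·30·25 = 27000
(P(QR)): 38×36 by 36×25 → 38×25, cost 38·36·25 = 34200; cumulative 61200
((P(QR))S): 38×25 by 25×22 → 38×22, cost 38·25·22 = 20900; cumulative 82100
Total: 82100 scalar multiplications.

82100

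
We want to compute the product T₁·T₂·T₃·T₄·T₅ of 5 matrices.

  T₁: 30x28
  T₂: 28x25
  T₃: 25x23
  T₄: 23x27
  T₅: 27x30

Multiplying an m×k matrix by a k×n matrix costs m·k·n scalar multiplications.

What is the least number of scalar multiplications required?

Adjacent pairs: T₁T₂ = 30·28·25 = 21000; T₂T₃ = 28·25·23 = 16100; T₃T₄ = 25·23·27 = 15525; T₄T₅ = 23·27·30 = 18630.
Length 3: T₁..T₃: k=1: 0+16100+30·28·23=35420; k=2: 21000+0+30·25·23=38250 → min 35420 | T₂..T₄: k=2: 0+15525+28·25·27=34425; k=3: 16100+0+28·23·27=33488 → min 33488 | T₃..T₅: k=3: 0+18630+25·23·30=35880; k=4: 15525+0+25·27·30=35775 → min 35775.
Length 4: T₁..T₄: k=1: 0+33488+30·28·27=56168; k=2: 21000+15525+30·25·27=56775; k=3: 35420+0+30·23·27=54050 → min 54050 | T₂..T₅: k=2: 0+35775+28·25·30=56775; k=3: 16100+18630+28·23·30=54050; k=4: 33488+0+28·27·30=56168 → min 54050.
Length 5: T₁..T₅: k=1: 0+54050+30·28·30=79250; k=2: 21000+35775+30·25·30=79275; k=3: 35420+18630+30·23·30=74750; k=4: 54050+0+30·27·30=78350 → min 74750.
Optimal order: ((T₁·(T₂·T₃))·(T₄·T₅)) with cost 74750.

74750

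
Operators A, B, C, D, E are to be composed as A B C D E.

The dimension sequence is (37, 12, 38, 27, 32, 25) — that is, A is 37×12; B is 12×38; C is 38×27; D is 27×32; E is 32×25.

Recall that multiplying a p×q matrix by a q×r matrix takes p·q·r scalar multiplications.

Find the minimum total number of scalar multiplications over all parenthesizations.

Adjacent pairs: AB = 37·12·38 = 16872; BC = 12·38·27 = 12312; CD = 38·27·32 = 32832; DE = 27·32·25 = 21600.
Length 3: A..C: k=1: 0+12312+37·12·27=24300; k=2: 16872+0+37·38·27=54834 → min 24300 | B..D: k=2: 0+32832+12·38·32=47424; k=3: 12312+0+12·27·32=22680 → min 22680 | C..E: k=3: 0+21600+38·27·25=47250; k=4: 32832+0+38·32·25=63232 → min 47250.
Length 4: A..D: k=1: 0+22680+37·12·32=36888; k=2: 16872+32832+37·38·32=94696; k=3: 24300+0+37·27·32=56268 → min 36888 | B..E: k=2: 0+47250+12·38·25=58650; k=3: 12312+21600+12·27·25=42012; k=4: 22680+0+12·32·25=32280 → min 32280.
Length 5: A..E: k=1: 0+32280+37·12·25=43380; k=2: 16872+47250+37·38·25=99272; k=3: 24300+21600+37·27·25=70875; k=4: 36888+0+37·32·25=66488 → min 43380.
Optimal order: (A (((B C) D) E)) with cost 43380.

43380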